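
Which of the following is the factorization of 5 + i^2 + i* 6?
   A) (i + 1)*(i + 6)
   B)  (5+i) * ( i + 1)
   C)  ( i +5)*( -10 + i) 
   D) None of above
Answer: B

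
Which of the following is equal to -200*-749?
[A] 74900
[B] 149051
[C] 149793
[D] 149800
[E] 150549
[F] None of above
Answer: D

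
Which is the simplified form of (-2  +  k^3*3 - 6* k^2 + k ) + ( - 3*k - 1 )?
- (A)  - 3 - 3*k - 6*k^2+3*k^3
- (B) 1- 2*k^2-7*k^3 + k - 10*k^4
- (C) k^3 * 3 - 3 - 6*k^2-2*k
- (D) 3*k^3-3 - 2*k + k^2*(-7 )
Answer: C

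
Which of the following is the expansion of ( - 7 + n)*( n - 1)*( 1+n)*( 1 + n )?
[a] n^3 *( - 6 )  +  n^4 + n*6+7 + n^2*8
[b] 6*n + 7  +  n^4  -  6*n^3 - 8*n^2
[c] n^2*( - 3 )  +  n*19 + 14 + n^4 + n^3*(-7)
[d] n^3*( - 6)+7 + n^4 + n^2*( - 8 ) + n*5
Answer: b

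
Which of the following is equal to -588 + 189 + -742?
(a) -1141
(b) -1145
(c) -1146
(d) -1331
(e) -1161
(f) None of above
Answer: a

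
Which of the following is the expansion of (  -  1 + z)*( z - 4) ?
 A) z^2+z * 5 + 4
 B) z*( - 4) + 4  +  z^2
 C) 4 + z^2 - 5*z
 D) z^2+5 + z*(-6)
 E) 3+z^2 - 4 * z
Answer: C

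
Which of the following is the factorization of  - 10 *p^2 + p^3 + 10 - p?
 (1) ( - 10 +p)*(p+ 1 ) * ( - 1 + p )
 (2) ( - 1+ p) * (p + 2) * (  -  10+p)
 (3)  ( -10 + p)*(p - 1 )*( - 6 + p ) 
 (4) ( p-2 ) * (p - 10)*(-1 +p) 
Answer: 1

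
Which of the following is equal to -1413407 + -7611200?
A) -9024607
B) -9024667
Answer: A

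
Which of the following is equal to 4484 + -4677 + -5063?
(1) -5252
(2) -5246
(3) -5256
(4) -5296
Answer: 3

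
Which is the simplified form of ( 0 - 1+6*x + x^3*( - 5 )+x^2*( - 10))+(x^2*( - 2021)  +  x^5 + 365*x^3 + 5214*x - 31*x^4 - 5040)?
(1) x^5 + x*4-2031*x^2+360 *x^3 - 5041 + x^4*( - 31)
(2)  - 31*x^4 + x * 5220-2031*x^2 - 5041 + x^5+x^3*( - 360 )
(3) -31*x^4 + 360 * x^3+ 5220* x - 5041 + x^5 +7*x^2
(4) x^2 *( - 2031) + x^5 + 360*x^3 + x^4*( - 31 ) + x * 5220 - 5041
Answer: 4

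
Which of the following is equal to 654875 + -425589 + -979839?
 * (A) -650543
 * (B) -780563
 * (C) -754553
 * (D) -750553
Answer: D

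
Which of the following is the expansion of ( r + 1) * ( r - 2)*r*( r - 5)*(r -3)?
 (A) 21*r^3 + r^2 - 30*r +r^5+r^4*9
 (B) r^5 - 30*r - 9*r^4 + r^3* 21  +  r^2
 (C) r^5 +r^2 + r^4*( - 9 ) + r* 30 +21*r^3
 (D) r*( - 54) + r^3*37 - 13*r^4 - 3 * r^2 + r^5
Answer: B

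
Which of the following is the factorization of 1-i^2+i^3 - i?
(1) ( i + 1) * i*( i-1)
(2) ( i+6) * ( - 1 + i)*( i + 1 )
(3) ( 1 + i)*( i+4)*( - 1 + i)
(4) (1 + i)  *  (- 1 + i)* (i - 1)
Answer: 4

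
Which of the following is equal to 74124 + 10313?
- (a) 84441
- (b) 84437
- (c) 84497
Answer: b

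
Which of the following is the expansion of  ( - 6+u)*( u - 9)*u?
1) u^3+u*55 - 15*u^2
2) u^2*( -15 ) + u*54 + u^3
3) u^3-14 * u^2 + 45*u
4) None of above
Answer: 2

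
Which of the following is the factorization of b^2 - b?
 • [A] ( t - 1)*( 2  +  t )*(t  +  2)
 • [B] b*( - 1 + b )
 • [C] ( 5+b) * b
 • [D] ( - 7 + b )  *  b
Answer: B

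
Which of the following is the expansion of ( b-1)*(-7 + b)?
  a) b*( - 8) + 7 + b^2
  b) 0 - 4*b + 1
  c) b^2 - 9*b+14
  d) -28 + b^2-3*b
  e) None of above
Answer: a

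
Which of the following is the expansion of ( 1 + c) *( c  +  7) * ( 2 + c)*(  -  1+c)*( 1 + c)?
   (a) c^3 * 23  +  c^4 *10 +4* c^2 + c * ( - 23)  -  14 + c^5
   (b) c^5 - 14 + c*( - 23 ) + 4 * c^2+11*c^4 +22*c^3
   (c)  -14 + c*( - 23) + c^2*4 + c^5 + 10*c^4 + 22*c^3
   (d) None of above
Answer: c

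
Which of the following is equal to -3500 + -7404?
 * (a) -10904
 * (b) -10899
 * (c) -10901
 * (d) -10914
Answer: a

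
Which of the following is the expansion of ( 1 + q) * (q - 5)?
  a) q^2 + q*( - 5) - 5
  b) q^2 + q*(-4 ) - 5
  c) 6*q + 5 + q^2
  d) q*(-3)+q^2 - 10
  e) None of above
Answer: b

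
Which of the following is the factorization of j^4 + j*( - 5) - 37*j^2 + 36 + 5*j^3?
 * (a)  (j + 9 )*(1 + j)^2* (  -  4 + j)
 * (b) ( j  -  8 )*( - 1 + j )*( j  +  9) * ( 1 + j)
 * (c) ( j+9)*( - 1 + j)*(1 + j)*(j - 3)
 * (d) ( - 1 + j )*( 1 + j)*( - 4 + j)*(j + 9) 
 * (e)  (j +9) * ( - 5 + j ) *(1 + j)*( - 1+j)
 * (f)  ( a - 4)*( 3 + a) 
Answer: d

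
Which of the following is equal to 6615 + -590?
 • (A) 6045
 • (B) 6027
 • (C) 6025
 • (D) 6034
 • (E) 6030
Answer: C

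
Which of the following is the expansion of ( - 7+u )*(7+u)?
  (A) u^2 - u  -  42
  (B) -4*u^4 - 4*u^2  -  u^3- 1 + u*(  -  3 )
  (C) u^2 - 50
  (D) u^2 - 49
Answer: D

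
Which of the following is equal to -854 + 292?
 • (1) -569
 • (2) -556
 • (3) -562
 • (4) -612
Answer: 3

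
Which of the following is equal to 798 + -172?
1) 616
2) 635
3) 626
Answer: 3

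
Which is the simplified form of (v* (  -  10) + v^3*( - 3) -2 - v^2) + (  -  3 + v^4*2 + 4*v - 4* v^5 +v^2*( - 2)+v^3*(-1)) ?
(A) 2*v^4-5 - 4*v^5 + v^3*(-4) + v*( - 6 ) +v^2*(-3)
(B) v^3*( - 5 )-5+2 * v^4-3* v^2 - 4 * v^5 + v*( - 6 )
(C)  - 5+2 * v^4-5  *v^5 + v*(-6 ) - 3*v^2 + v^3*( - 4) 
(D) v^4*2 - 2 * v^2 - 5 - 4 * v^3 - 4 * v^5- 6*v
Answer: A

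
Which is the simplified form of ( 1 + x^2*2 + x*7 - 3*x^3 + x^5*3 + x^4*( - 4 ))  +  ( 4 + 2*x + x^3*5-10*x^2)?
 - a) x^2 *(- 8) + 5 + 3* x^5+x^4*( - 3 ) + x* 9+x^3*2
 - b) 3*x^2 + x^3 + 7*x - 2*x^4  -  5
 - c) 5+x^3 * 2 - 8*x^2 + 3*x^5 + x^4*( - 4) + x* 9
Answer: c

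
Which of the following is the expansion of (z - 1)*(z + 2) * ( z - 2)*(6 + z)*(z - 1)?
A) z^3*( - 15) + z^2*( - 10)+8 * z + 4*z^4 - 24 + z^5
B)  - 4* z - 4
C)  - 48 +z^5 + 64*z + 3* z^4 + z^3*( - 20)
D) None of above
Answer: D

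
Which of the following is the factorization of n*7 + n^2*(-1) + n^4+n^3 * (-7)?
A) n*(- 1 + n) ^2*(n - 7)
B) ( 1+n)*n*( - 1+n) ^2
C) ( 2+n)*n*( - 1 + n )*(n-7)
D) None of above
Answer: D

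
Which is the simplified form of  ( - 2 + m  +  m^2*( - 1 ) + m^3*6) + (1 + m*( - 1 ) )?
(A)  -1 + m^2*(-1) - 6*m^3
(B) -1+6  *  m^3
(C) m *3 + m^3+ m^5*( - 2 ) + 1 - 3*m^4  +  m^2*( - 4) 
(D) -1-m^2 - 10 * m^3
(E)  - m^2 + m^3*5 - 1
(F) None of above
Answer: F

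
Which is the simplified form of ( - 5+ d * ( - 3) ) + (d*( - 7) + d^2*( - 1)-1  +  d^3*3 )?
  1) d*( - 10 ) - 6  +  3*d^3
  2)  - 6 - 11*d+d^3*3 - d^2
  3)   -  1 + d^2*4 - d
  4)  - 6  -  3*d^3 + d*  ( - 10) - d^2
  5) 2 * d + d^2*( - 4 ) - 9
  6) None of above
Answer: 6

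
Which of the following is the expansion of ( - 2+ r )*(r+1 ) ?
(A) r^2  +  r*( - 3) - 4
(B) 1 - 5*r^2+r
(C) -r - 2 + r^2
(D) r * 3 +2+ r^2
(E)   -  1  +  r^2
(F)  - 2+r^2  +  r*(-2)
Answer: C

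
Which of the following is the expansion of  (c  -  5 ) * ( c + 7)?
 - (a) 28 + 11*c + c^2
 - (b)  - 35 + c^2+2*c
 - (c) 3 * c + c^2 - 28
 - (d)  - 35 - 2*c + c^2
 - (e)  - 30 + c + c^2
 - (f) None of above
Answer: b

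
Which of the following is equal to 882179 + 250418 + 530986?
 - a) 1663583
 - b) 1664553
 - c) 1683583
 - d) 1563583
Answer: a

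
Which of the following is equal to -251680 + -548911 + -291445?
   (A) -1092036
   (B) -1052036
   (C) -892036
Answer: A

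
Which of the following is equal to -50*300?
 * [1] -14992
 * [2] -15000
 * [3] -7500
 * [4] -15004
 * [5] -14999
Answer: 2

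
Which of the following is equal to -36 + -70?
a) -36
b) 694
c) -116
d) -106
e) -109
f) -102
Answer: d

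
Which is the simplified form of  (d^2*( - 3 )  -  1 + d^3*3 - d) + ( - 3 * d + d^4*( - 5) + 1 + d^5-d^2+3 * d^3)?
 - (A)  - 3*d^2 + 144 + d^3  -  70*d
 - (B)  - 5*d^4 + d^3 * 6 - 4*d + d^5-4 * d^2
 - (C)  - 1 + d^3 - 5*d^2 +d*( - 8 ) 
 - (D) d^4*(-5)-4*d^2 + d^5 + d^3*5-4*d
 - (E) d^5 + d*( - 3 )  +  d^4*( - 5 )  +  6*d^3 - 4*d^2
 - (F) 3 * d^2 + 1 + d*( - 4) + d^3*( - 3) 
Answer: B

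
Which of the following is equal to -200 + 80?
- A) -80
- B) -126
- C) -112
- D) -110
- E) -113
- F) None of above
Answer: F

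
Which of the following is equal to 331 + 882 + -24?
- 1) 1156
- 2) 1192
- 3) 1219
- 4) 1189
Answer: 4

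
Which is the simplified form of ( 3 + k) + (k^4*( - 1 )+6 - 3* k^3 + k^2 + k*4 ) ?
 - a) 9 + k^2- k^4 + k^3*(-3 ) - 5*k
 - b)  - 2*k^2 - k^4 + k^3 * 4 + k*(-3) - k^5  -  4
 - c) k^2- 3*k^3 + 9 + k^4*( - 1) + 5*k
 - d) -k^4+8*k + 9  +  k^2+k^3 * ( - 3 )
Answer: c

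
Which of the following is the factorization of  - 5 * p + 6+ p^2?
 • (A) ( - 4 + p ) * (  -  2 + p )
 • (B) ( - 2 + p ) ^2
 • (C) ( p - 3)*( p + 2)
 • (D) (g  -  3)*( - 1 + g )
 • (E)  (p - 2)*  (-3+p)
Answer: E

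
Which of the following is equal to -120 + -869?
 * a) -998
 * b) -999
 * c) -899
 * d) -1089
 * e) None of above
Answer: e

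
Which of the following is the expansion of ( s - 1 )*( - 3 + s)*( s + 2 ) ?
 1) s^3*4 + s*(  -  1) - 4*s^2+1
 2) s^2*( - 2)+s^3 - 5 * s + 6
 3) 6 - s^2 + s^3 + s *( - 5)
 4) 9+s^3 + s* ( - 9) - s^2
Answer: 2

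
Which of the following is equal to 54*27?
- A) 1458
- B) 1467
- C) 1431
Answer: A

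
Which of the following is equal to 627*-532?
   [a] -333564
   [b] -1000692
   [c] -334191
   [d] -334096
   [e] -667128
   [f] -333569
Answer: a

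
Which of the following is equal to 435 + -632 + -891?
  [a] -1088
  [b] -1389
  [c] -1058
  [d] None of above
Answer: a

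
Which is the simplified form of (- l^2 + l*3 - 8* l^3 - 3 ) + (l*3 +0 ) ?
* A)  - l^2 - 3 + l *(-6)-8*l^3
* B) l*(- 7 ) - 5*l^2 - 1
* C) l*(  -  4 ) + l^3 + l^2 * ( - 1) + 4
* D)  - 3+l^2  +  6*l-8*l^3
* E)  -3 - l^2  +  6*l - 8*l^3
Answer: E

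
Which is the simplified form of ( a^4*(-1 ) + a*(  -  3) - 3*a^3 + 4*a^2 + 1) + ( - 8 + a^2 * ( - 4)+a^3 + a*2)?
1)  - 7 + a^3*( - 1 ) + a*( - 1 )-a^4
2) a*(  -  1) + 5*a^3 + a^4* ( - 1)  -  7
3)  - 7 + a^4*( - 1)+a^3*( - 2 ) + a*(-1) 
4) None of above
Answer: 3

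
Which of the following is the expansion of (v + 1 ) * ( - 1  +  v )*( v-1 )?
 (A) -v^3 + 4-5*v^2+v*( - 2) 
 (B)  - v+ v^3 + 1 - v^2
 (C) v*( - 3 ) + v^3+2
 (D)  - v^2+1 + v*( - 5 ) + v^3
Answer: B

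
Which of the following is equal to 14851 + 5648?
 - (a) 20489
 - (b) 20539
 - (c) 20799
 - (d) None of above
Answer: d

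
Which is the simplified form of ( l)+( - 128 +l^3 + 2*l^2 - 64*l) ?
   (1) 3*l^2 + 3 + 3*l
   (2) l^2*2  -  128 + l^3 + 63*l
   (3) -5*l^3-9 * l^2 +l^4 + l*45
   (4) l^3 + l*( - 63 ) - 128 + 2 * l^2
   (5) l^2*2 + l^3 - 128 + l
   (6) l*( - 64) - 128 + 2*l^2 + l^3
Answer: 4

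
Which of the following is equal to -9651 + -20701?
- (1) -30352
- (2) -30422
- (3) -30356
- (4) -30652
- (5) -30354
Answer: 1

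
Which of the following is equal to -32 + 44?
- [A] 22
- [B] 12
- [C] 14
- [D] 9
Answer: B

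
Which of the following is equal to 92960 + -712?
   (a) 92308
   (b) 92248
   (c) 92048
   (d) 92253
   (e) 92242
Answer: b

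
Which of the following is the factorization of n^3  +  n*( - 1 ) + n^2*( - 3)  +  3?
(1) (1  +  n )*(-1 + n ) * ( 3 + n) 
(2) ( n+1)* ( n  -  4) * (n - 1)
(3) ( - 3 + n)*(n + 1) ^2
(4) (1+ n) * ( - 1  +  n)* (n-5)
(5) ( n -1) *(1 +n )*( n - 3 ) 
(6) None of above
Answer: 5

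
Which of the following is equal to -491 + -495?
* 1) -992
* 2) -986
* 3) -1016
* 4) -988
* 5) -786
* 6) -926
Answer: 2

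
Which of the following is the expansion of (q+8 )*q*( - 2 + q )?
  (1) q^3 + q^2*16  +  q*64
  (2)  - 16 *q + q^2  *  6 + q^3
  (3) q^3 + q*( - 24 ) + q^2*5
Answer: 2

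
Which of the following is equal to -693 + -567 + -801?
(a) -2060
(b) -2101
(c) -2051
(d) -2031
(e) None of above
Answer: e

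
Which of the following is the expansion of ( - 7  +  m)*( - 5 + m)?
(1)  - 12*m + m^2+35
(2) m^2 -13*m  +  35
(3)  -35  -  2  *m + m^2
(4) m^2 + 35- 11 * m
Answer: 1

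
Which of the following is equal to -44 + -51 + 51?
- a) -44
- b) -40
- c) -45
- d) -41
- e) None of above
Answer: a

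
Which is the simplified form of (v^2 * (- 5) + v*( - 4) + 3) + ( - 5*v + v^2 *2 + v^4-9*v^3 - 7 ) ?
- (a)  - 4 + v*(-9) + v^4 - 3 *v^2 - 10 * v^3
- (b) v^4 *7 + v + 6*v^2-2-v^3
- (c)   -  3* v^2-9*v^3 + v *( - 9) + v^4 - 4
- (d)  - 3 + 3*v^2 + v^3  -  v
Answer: c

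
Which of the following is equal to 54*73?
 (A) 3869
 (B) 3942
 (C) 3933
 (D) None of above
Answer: B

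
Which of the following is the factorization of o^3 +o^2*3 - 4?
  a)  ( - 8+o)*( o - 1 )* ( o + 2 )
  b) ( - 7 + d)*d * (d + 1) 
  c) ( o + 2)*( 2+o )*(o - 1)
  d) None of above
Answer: c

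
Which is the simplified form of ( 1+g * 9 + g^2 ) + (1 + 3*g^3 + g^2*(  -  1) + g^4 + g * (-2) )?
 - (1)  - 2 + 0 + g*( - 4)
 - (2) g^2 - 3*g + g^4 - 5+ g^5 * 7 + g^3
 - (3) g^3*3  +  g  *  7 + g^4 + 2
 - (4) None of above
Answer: 3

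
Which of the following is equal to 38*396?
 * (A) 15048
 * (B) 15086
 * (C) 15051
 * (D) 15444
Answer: A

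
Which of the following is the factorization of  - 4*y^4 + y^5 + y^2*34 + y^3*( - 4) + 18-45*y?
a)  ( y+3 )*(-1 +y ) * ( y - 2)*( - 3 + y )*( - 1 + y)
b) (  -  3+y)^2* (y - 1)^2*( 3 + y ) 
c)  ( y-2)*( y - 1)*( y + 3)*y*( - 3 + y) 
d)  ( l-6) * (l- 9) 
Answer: a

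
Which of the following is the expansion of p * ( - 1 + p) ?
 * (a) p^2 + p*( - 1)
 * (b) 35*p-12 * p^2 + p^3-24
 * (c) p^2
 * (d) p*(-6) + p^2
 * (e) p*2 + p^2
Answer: a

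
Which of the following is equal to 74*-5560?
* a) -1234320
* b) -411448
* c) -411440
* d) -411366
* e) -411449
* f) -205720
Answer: c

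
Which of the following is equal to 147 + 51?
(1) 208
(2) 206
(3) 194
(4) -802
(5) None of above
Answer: 5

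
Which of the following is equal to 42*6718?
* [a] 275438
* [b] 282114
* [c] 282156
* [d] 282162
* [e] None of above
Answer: c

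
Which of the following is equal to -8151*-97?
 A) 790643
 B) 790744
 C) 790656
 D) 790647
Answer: D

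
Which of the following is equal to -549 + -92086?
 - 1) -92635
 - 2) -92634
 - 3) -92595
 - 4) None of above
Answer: 1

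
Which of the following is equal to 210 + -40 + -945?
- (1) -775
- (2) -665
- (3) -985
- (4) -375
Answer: 1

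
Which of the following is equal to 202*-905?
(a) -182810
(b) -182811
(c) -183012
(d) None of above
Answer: a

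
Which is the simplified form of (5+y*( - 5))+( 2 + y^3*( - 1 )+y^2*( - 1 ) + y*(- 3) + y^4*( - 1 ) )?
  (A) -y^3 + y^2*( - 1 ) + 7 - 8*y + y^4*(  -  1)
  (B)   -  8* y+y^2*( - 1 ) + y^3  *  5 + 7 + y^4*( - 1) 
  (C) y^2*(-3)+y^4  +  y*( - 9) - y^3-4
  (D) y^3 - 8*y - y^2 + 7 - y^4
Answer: A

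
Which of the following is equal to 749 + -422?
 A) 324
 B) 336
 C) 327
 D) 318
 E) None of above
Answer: C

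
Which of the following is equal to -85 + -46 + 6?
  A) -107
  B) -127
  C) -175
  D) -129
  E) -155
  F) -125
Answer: F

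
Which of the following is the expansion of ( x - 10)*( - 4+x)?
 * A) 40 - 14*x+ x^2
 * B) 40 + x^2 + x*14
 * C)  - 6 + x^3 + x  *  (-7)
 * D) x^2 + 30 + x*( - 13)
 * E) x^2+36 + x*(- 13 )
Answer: A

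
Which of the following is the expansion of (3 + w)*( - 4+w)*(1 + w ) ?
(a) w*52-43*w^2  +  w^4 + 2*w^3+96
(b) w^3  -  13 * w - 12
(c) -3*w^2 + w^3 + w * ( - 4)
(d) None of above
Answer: b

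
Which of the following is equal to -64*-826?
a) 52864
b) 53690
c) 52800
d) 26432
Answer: a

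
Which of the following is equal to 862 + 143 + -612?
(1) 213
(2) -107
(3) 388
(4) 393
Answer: 4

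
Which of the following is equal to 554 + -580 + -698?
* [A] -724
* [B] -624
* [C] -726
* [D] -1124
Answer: A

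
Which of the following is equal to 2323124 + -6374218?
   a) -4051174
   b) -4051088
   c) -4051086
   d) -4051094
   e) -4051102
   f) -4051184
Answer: d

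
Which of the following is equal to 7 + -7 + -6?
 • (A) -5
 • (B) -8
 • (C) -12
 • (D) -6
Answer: D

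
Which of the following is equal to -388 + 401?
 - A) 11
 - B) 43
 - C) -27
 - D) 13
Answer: D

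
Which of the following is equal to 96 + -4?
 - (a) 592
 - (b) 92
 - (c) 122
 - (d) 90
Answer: b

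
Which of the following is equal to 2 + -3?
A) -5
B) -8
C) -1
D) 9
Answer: C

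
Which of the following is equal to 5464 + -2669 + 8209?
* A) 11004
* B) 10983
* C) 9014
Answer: A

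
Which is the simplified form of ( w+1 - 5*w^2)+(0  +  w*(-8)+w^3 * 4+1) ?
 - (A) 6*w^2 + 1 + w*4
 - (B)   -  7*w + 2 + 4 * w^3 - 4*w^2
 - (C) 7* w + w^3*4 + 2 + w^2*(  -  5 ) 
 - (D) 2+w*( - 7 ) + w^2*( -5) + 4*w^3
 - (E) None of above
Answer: D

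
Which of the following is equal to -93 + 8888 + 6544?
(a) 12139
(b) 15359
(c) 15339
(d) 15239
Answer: c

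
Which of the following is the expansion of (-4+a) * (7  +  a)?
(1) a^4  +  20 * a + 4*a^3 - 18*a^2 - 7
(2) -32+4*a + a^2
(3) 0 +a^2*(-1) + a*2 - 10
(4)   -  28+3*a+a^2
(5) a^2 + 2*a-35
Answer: 4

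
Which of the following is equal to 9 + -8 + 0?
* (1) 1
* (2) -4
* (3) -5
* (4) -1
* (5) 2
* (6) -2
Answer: 1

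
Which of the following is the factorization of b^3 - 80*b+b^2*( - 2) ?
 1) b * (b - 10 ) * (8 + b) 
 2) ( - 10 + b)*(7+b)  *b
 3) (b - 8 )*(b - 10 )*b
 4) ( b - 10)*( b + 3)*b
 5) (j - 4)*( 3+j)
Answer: 1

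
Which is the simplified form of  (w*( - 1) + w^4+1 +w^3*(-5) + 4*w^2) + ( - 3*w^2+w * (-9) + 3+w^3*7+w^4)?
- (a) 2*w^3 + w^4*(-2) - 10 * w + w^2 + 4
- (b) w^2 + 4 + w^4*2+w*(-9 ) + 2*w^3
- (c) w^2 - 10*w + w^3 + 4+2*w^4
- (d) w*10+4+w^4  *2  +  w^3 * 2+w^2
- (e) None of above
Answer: e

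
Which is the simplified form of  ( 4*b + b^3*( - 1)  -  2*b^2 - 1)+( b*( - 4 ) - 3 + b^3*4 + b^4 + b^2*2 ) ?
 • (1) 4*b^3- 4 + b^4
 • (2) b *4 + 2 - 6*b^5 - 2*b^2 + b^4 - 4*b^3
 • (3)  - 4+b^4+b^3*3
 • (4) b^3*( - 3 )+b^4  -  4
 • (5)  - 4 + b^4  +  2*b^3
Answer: 3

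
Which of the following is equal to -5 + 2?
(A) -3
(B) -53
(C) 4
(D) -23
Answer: A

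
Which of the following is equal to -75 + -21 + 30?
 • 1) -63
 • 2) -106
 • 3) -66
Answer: 3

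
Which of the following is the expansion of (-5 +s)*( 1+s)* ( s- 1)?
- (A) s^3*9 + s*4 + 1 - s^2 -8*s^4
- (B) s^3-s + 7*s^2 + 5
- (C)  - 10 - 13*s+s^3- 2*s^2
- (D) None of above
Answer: D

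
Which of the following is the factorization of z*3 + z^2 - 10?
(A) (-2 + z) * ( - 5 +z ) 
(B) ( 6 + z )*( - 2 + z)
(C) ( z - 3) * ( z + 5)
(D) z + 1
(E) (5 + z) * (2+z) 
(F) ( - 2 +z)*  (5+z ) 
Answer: F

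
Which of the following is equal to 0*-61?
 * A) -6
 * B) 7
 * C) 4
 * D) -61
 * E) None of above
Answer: E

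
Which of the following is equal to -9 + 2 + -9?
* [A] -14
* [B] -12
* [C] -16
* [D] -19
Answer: C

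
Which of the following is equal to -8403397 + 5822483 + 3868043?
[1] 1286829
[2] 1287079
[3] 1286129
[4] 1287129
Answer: 4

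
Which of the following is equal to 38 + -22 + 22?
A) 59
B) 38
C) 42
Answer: B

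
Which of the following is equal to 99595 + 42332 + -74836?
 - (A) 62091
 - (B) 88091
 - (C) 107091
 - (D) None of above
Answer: D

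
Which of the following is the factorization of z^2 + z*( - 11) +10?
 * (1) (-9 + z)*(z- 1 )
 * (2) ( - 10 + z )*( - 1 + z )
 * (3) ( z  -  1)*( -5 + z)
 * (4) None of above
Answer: 2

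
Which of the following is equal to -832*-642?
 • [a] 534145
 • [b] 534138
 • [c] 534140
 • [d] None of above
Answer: d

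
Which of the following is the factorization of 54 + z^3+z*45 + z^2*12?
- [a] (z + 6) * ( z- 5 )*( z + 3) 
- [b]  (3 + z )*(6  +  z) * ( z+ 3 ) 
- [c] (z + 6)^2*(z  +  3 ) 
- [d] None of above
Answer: b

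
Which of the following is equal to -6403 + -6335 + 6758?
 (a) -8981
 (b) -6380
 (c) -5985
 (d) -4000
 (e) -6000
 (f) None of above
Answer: f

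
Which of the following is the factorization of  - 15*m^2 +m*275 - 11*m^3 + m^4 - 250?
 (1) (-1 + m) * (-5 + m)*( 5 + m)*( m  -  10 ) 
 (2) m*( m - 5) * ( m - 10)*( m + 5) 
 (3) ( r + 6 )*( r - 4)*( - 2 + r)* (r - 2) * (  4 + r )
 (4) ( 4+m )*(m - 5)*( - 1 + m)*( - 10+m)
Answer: 1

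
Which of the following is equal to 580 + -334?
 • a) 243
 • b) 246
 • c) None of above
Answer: b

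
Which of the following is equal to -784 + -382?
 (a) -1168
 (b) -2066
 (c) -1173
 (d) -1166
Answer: d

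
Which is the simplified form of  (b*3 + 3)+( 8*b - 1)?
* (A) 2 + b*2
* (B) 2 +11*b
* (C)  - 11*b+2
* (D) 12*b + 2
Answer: B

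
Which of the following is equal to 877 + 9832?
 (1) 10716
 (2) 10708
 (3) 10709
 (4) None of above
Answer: 3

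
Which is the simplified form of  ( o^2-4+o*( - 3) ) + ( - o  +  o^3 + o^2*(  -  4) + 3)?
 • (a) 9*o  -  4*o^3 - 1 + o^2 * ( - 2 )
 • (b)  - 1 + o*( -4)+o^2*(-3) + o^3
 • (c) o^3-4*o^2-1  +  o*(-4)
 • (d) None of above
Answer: b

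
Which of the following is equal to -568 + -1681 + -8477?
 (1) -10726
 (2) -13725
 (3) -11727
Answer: 1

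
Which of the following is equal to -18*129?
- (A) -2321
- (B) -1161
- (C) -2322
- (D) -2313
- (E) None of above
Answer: C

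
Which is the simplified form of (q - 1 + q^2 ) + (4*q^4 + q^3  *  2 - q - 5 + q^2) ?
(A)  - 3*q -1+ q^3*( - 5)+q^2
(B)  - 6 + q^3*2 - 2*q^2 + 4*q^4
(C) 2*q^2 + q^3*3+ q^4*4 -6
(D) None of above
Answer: D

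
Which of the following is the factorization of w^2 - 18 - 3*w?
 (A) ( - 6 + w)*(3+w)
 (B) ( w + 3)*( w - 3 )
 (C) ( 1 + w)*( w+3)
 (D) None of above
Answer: A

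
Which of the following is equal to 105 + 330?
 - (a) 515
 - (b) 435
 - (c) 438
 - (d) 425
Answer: b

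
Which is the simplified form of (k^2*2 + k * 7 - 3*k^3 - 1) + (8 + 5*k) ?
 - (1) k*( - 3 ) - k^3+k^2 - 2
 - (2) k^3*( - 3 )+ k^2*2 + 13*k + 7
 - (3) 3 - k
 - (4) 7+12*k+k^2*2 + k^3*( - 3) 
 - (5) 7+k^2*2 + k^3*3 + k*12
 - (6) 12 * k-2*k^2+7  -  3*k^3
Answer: 4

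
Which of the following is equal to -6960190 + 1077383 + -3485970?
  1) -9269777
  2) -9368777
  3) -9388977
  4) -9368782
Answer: 2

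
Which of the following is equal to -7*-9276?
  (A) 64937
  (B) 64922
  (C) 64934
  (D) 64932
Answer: D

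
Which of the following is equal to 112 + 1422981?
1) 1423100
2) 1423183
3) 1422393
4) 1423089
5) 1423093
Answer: 5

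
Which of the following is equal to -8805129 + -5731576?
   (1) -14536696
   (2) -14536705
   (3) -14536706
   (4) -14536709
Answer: 2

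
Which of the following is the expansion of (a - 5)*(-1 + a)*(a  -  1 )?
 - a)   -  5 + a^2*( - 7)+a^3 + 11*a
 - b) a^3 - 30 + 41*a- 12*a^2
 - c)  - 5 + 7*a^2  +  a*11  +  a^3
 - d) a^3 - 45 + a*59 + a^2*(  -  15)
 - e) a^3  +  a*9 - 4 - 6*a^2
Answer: a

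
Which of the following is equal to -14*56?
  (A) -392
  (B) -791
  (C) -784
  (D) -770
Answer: C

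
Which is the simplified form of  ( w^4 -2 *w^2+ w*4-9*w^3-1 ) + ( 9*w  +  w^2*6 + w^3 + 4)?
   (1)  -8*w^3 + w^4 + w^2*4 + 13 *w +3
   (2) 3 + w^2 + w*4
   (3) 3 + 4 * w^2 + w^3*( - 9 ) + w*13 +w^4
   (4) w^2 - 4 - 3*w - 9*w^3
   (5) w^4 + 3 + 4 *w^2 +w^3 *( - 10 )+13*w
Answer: 1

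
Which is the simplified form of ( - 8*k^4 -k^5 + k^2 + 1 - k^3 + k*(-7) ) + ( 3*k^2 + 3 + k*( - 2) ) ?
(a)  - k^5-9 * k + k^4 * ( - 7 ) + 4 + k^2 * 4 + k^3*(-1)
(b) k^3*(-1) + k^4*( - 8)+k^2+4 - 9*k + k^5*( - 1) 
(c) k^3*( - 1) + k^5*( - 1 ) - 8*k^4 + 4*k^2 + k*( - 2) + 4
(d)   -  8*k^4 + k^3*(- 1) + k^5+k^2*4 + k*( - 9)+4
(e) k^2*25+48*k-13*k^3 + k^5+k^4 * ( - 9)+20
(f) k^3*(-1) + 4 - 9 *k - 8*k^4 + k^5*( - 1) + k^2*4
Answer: f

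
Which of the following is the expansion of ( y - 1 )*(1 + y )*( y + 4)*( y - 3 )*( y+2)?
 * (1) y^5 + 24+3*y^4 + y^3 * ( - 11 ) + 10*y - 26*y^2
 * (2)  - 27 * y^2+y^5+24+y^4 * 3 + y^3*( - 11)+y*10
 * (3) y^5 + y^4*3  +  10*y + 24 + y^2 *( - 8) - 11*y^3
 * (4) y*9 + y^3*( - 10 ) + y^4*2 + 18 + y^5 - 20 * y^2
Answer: 2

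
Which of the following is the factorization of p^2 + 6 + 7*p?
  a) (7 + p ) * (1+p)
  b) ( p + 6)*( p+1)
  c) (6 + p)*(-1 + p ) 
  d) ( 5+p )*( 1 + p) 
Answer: b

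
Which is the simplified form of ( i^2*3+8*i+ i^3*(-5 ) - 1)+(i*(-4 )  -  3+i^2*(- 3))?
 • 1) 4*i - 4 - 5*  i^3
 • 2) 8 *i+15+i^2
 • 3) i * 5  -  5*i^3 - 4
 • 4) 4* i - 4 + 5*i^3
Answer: 1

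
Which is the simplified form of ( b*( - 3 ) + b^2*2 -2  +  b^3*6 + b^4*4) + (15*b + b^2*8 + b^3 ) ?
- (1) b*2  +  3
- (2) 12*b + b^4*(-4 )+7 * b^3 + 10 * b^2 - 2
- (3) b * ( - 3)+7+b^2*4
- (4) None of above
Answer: 4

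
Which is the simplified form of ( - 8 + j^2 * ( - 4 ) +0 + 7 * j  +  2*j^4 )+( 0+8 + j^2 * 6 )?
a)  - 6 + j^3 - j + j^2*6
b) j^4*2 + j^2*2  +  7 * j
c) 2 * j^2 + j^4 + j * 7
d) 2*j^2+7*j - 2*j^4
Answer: b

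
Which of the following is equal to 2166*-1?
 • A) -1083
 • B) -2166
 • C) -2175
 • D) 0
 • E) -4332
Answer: B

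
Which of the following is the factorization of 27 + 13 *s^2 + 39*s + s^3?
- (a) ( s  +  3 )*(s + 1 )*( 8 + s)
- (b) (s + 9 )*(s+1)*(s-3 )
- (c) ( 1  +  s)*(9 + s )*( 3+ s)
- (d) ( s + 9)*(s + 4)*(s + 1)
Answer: c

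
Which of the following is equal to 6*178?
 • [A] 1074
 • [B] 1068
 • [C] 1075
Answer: B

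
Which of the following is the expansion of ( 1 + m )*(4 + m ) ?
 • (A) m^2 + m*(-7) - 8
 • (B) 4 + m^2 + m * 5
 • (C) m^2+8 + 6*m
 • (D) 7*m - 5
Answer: B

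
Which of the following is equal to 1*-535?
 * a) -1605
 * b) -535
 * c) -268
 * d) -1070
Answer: b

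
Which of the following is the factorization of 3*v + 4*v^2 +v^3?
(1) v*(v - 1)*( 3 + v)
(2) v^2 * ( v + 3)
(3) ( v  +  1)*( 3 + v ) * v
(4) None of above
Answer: 3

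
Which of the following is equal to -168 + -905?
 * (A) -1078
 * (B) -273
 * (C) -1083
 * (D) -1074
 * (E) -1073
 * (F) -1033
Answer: E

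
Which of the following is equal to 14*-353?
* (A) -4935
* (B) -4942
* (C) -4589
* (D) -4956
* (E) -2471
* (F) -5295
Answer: B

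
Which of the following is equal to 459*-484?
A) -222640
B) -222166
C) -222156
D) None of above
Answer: C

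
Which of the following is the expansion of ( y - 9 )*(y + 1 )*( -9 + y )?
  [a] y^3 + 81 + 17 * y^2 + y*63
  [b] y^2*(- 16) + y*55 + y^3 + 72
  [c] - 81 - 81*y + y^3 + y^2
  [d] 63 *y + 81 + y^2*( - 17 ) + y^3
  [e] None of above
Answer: d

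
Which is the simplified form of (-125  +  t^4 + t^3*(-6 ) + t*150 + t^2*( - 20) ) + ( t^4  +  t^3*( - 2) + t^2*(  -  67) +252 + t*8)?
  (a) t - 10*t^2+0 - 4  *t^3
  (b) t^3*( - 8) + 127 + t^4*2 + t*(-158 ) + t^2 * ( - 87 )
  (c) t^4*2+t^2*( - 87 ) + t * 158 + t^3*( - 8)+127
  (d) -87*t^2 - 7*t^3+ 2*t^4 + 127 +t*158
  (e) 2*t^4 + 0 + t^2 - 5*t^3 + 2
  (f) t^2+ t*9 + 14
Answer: c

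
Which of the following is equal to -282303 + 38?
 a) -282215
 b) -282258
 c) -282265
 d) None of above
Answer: c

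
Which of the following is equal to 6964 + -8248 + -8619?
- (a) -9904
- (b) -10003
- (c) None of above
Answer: c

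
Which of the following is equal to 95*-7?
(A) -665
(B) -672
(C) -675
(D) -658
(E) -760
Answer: A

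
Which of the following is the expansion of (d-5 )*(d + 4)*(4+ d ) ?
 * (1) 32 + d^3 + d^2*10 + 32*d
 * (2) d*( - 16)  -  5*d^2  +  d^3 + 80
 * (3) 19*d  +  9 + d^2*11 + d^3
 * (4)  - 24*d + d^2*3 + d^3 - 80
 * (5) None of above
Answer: 4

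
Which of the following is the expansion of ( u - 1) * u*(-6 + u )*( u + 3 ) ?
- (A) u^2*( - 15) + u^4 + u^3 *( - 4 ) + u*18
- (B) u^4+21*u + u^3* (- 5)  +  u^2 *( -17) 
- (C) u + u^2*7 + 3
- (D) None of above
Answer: A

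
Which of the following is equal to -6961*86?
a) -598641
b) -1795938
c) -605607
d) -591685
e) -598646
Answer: e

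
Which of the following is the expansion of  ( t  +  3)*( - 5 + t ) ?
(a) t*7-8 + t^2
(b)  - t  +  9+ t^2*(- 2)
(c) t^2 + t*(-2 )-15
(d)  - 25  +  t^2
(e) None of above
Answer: c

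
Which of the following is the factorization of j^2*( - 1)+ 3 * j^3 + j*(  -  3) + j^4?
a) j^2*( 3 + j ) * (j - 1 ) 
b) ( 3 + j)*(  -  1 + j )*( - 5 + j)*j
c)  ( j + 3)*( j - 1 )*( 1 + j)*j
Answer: c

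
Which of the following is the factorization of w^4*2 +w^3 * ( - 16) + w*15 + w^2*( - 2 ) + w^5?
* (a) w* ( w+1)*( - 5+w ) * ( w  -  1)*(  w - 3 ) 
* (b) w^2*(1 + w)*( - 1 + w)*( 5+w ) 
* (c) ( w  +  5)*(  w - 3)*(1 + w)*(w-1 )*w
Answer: c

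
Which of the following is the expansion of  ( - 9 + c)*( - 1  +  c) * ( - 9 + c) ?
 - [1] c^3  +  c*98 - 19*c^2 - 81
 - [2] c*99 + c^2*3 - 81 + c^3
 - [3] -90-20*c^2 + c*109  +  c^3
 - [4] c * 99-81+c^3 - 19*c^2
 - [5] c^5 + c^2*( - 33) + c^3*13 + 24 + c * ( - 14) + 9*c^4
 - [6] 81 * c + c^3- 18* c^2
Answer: 4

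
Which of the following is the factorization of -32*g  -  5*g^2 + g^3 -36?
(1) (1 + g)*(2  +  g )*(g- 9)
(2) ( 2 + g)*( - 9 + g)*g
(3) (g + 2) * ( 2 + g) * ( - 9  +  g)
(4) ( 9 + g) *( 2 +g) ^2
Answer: 3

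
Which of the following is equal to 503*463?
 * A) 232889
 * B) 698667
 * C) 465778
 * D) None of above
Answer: A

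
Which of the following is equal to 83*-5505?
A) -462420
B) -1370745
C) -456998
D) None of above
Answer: D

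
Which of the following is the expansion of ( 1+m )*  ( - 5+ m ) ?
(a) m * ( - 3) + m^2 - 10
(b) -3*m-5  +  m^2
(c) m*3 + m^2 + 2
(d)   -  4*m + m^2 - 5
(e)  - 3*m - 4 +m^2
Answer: d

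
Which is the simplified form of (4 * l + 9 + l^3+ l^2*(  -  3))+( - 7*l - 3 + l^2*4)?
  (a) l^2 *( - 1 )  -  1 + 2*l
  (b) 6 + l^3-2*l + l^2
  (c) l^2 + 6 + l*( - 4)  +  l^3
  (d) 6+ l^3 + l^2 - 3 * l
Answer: d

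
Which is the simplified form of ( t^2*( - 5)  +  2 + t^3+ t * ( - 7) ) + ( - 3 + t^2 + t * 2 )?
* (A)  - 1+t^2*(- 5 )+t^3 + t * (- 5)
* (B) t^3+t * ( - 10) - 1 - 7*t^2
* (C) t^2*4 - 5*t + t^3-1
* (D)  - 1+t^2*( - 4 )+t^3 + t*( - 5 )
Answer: D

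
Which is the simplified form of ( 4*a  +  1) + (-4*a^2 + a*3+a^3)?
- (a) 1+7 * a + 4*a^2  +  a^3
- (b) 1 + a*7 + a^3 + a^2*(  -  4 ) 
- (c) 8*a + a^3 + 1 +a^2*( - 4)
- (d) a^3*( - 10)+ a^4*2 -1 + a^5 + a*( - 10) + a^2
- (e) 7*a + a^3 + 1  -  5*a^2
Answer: b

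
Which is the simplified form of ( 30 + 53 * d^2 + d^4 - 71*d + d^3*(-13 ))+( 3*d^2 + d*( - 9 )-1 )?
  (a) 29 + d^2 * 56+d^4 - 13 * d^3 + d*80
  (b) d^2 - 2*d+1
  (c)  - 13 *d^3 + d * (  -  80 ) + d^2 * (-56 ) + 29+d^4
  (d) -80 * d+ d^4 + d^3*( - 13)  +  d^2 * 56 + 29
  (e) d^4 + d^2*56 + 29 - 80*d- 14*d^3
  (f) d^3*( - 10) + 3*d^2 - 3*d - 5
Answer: d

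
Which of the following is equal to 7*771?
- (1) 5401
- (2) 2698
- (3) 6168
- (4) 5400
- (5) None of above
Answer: 5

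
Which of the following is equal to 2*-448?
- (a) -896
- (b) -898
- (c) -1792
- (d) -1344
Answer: a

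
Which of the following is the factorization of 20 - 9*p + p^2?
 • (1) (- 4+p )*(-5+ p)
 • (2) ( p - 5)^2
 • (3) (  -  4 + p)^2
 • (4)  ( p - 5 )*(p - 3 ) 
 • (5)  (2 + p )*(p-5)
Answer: 1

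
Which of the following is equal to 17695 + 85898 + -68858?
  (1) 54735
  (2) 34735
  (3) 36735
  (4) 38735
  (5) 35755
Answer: 2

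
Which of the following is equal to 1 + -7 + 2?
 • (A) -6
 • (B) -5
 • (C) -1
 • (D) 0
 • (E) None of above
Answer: E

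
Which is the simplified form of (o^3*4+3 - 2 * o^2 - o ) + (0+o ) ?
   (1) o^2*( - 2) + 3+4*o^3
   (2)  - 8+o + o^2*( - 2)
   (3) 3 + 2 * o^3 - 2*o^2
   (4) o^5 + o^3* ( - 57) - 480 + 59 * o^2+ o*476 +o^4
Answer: 1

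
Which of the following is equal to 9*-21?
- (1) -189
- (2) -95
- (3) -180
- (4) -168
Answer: 1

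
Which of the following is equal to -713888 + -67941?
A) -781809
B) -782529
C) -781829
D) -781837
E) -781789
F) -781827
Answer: C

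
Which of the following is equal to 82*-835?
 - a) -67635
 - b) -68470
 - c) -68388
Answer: b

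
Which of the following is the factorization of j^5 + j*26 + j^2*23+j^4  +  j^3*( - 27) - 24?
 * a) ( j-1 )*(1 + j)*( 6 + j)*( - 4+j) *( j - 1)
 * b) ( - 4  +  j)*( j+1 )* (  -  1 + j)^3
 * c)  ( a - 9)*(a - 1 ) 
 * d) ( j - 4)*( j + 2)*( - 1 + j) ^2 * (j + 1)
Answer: a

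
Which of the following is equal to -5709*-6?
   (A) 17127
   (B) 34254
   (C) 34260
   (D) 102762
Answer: B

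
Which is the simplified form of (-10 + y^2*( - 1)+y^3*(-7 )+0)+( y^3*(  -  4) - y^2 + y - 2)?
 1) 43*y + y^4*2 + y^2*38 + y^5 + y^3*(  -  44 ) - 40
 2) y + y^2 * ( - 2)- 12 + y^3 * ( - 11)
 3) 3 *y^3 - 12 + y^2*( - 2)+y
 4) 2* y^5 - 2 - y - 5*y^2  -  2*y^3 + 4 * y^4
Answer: 2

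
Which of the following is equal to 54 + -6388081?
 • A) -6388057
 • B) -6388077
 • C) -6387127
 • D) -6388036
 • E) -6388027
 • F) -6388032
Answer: E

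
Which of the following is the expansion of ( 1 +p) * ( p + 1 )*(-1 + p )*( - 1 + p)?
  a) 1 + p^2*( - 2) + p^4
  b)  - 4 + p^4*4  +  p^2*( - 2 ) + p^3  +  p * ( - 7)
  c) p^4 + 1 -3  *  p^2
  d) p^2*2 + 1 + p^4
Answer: a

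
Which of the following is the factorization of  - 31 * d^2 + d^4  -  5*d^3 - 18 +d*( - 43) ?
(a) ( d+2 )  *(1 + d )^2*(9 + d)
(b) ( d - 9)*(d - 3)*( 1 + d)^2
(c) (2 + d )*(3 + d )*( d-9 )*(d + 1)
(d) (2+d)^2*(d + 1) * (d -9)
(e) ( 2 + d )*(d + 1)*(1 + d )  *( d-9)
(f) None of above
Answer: e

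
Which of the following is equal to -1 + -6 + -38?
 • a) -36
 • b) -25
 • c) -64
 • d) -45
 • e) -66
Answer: d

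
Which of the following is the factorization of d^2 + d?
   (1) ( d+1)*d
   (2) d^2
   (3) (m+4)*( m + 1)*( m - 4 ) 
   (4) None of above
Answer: 1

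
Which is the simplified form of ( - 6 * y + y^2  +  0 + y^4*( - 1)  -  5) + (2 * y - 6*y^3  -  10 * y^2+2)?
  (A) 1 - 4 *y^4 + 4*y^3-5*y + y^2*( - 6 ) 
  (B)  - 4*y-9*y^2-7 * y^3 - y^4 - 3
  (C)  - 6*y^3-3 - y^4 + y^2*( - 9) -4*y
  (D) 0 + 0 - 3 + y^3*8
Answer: C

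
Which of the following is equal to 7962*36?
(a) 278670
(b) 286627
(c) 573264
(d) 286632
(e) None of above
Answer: d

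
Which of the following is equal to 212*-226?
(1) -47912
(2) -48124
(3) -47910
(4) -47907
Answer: 1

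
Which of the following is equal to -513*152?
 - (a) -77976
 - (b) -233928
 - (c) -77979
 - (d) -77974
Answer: a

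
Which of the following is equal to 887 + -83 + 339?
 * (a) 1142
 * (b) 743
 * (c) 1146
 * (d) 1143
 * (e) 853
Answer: d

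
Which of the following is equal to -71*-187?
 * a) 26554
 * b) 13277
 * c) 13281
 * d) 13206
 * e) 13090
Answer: b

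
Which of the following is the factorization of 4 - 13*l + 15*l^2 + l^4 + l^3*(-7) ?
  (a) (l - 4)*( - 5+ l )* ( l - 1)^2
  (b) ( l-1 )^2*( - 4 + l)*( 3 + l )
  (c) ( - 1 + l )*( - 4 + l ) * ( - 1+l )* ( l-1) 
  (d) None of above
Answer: c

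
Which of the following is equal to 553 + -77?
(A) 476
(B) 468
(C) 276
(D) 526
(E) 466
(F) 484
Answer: A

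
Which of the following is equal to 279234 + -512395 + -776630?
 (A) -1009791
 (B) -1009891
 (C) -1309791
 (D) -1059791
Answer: A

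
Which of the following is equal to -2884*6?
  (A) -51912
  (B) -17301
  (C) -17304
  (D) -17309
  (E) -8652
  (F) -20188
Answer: C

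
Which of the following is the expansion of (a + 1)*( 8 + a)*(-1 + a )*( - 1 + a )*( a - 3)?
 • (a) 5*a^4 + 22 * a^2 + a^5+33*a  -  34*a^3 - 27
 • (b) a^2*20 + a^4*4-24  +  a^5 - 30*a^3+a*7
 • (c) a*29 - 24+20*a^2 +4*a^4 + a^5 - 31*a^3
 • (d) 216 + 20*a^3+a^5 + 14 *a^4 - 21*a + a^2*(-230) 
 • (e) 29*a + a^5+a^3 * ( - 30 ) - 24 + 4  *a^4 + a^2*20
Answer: e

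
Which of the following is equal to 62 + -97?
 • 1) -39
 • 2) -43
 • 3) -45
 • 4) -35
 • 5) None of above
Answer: 4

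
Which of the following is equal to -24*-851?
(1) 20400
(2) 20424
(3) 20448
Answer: 2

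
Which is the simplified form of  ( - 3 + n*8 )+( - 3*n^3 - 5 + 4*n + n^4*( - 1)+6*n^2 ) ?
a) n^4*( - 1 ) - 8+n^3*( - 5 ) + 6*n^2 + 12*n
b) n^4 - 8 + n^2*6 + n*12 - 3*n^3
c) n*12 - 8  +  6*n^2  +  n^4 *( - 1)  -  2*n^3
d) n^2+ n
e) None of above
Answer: e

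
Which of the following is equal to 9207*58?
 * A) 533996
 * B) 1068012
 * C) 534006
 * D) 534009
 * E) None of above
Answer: C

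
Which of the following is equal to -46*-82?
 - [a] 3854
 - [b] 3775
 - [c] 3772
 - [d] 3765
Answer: c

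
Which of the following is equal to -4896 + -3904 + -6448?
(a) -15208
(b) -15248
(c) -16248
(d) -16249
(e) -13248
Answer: b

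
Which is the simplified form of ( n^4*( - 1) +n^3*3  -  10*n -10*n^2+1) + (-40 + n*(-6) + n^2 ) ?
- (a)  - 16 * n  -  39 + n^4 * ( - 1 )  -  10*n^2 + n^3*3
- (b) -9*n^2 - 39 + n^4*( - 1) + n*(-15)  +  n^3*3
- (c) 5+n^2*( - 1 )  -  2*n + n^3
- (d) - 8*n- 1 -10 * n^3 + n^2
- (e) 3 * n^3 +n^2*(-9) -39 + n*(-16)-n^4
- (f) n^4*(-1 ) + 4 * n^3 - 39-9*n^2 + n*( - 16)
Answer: e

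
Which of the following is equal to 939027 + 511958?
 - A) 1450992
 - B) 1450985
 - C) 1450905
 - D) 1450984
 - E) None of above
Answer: B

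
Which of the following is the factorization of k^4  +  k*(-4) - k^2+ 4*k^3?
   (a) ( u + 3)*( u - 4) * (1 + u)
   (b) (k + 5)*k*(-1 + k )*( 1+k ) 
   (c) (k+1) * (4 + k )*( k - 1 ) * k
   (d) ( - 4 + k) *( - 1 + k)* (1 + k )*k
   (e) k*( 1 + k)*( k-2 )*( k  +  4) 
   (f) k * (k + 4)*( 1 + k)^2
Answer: c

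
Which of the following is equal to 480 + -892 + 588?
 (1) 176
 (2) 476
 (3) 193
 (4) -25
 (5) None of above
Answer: 1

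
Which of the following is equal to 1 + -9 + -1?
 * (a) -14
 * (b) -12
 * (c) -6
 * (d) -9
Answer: d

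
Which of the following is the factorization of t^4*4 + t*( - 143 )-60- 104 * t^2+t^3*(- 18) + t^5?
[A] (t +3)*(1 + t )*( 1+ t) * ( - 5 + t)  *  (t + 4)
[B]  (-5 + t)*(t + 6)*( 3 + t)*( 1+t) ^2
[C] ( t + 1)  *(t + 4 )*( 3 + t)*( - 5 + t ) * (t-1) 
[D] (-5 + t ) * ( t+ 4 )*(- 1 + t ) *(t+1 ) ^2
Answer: A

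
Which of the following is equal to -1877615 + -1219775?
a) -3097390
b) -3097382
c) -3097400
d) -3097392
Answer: a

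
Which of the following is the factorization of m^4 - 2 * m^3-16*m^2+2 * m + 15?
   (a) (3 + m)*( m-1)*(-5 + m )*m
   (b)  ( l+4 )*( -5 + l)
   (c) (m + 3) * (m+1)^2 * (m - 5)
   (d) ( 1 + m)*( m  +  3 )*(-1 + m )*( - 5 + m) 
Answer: d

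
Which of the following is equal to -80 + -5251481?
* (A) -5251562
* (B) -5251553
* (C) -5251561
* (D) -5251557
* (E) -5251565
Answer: C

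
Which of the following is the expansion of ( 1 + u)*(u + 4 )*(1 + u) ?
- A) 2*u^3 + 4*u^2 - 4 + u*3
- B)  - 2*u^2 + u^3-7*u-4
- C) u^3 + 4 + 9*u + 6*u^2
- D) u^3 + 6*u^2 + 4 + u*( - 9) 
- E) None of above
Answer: C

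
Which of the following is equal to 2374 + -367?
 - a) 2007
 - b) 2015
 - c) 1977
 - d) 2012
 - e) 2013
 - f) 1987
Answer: a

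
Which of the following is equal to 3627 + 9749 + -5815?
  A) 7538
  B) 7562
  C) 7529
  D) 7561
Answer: D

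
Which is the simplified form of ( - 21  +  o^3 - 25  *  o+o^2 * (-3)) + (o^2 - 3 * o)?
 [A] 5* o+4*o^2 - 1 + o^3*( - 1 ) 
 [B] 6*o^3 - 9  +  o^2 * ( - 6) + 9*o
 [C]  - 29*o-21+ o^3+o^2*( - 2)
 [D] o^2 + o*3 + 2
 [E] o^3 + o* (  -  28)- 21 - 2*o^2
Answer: E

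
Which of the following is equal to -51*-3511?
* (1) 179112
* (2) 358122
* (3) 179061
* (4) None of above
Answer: 3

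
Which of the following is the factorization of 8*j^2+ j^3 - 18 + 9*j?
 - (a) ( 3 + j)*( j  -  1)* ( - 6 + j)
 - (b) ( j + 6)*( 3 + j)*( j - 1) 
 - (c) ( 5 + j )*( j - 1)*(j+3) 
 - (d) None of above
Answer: b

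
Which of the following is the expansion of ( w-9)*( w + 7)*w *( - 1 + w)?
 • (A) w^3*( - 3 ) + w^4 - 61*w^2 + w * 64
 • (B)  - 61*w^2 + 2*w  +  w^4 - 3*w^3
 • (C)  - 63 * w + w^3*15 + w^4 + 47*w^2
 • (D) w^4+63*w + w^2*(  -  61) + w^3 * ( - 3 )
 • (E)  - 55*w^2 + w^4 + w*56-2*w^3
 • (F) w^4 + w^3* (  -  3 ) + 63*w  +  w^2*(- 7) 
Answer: D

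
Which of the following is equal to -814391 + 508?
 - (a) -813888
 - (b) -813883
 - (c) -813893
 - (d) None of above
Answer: b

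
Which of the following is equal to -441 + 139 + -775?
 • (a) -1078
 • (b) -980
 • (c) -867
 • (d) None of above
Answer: d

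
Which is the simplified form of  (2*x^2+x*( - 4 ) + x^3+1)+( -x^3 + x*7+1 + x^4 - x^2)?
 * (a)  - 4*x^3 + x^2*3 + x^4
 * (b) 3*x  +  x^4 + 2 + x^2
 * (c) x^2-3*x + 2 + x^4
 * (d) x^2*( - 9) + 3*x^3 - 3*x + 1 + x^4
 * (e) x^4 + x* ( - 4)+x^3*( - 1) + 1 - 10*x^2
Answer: b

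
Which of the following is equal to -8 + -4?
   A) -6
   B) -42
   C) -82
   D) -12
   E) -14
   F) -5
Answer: D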